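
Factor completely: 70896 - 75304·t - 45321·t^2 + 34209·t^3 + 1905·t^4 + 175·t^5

(5·t + 7)·(5·t - 4)·(7·t - 12)·(t^2 + 12·t + 211)

Among the possible rational roots, t = 4/5 is a root, so (5·t - 4) divides it; the quotient is 35·t^4 + 409·t^3 + 7169·t^2 - 3329·t - 17724.
Next, t = -7/5 is a root, giving the factor (5·t + 7) and quotient 7·t^3 + 72·t^2 + 1333·t - 2532.
Continuing, t = 12/7 is a root, giving the factor (7·t - 12) and quotient t^2 + 12·t + 211.
The quadratic t^2 + 12·t + 211 has discriminant -700 < 0 and is irreducible over ℤ.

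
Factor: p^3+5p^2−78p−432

(p+6)(p+8)(p−9)

Testing divisors of the constant over divisors of the leading coefficient, p = −8 is a root, giving the factor (p+8) and quotient p^2−3p−54.
The remaining quadratic factors as (p+6)(p−9).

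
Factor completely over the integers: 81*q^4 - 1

(3*q + 1)*(3*q - 1)*(9*q^2 + 1)

Write as (9*q^2)² − (1)², then factor 9*q^2 - 1 once more.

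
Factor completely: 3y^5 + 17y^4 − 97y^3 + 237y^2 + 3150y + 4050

(3y + 5)(y + 3)(y + 9)(y^2 − 8y + 30)

Among the possible rational roots, y = −9 is a root, so (y + 9) divides it; the quotient is 3y^4 − 10y^3 − 7y^2 + 300y + 450.
Next, y = −3 is a root, so (y + 3) divides it; the quotient is 3y^3 − 19y^2 + 50y + 150.
Continuing, y = −5/3 is a root, giving the factor (3y + 5) and quotient y^2 − 8y + 30.
The quadratic y^2 − 8y + 30 has discriminant −56 < 0 and is irreducible over ℤ.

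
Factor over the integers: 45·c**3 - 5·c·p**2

Factor out 5·c, leaving 9·c**2 - p**2, which is a difference of two squares.

5·c·(3·c + p)·(3·c - p)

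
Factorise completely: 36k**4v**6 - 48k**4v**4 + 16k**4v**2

4k**4v**2(3v**2 - 2)**2

Every term has a factor of 4k**4v**2; factoring it out leaves 9v**4 - 12v**2 + 4.
Recognize a perfect-square trinomial with the parts 2 and 3v**2.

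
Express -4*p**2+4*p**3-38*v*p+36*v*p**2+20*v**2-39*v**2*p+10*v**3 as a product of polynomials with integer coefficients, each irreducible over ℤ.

(v-2*p)*(v-2*p+2)*(10*v+p)

Group: v*(10*v**2-19*v*p-2*p**2) + (-2*p+2)*(10*v**2-19*v*p-2*p**2); both groups contain (10*v**2-19*v*p-2*p**2), so (v-2*p+2) is a factor with cofactor 10*v**2-19*v*p-2*p**2.
The cofactor groups again: 10*v**2-19*v*p-2*p**2 = 10*v*(v-2*p) + p*(v-2*p); both groups contain (v-2*p), giving (10*v+p)*(v-2*p).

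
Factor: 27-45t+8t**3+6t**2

Testing divisors of the constant over divisors of the leading coefficient, t = -3 is a root, so (t+3) divides it; the quotient is 8t**2-18t+9.
The remaining quadratic factors as (2t-3)(4t-3).

(2t-3)(4t-3)(t+3)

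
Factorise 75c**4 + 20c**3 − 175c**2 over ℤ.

Pull out the common factor 5c**2, then factor the remaining trinomial.

5c**2(3c + 5)(5c − 7)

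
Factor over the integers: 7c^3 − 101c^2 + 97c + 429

(7c + 11)(c − 13)(c − 3)

Trying the rational-root candidates, c = 3 is a root, giving the factor (c − 3) and quotient 7c^2 − 80c − 143.
The remaining quadratic factors as (7c + 11)(c − 13).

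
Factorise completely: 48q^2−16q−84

4(2q−3)(6q+7)

Pull out the common factor 4, then factor the remaining trinomial.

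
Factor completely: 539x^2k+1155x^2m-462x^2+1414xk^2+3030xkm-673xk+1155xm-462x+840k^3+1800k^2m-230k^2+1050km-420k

Group: 11x(49xk+105xm-42x+84k^2+180km-23k+105m-42) + 10k(49xk+105xm-42x+84k^2+180km-23k+105m-42); both groups contain (49xk+105xm-42x+84k^2+180km-23k+105m-42), so (11x+10k) is a factor with cofactor 49xk+105xm-42x+84k^2+180km-23k+105m-42.
The cofactor groups again: 49xk+105xm-42x+84k^2+180km-23k+105m-42 = 7k(7x+12k+7) + (15m-6)(7x+12k+7); both groups contain (7x+12k+7), giving (7k+15m-6)(7x+12k+7).

(11x+10k)(7x+12k+7)(7k+15m-6)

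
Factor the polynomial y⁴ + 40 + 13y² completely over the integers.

Substitute u = y² to get a quadratic in u, then factor.
y² + 8 is irreducible over ℤ (always positive, so no real roots).
y² + 5 is irreducible over ℤ (always positive, so no real roots).

(y² + 5)(y² + 8)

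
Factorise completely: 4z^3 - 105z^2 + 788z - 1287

(4z - 9)(z - 11)(z - 13)

Among the possible rational roots, z = 9/4 is a root, so (4z - 9) divides it; the quotient is z^2 - 24z + 143.
The remaining quadratic factors as (z - 13)(z - 11).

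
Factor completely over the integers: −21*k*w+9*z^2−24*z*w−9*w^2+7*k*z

(z−3*w)*(7*k+9*z+3*w)

Group: 7*k*(z−3*w) + (9*z+3*w)*(z−3*w); both groups contain (z−3*w).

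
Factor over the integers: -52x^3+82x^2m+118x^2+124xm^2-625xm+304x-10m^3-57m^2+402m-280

Group: 2x(-26x^2+67xm-32x-5m^2-46m+40) + (2m-7)(-26x^2+67xm-32x-5m^2-46m+40); both groups contain (-26x^2+67xm-32x-5m^2-46m+40), so (2x+2m-7) is a factor with cofactor -26x^2+67xm-32x-5m^2-46m+40.
The cofactor groups again: -26x^2+67xm-32x-5m^2-46m+40 = -2x(13x-m-10) + (5m-4)(13x-m-10); both groups contain (13x-m-10), giving -(2x-5m+4)(13x-m-10).

-(2x-5m+4)(13x-m-10)(2x+2m-7)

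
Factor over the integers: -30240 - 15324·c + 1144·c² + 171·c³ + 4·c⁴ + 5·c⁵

Among the possible rational roots, c = 6 is a root, giving the factor (c - 6) and quotient 5·c⁴ + 34·c³ + 375·c² + 3394·c + 5040.
Then c = -9/5 is a root, so (5·c + 9) divides it; the quotient is c³ + 5·c² + 66·c + 560.
Then c = -7 is a root, so (c + 7) is a factor; dividing leaves c² - 2·c + 80.
The quadratic c² - 2·c + 80 has discriminant -316 < 0 and is irreducible over ℤ.

(5·c + 9)·(c + 7)·(c - 6)·(c² - 2·c + 80)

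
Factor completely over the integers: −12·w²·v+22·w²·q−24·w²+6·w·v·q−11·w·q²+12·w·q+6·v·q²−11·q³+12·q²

Group: 2·w·(−6·w·v+11·w·q−12·w+6·v·q−11·q²+12·q) + q·(−6·w·v+11·w·q−12·w+6·v·q−11·q²+12·q); both groups contain (−6·w·v+11·w·q−12·w+6·v·q−11·q²+12·q), so (2·w+q) is a factor with cofactor −6·w·v+11·w·q−12·w+6·v·q−11·q²+12·q.
The cofactor groups again: −6·w·v+11·w·q−12·w+6·v·q−11·q²+12·q = −w·(6·v−11·q+12) + q·(6·v−11·q+12); both groups contain (6·v−11·q+12), giving −(w−q)·(6·v−11·q+12).

−(6·v−11·q+12)·(w−q)·(2·w+q)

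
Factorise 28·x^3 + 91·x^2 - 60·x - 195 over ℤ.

(4·x + 13)·(7·x^2 - 15)

Group as (28·x^3 - 60·x) + (91·x^2 - 195) = 4·x·(7·x^2 - 15) + 13·(7·x^2 - 15).
Both groups share the factor (7·x^2 - 15).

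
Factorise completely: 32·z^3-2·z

Factor out 2·z, leaving 16·z^2-1, which is a difference of two squares.

2·z·(4·z+1)·(4·z-1)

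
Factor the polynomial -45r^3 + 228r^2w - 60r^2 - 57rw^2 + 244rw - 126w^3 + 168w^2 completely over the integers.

-(3r - 14w)(3r - 3w + 4)(5r + 3w)

Group: 5r(-9r^2 + 51rw - 12r - 42w^2 + 56w) + 3w(-9r^2 + 51rw - 12r - 42w^2 + 56w); both groups contain (-9r^2 + 51rw - 12r - 42w^2 + 56w), so (5r + 3w) is a factor with cofactor -9r^2 + 51rw - 12r - 42w^2 + 56w.
The cofactor groups again: -9r^2 + 51rw - 12r - 42w^2 + 56w = -3r(3r - 3w + 4) + 14w(3r - 3w + 4); both groups contain (3r - 3w + 4), giving -(3r - 14w)(3r - 3w + 4).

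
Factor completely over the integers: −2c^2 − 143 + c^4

(c^2 + 11)(c^2 − 13)

Substitute u = c^2 to get a quadratic in u, then factor.
c^2 − 13 is irreducible over ℤ (13 is not a perfect square).
c^2 + 11 is irreducible over ℤ (always positive, so no real roots).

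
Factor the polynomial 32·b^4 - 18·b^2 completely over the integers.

2·b^2·(4·b + 3)·(4·b - 3)

Every term has a factor of 2·b^2. Then 16·b^2 - 9 = (4·b)² − (3)².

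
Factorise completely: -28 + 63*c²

Pull out the common factor 7; 9*c² - 4 is a difference of squares.

7*(3*c + 2)*(3*c - 2)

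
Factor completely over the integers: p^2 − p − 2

(p + 1)*(p − 2)

Two integers with product −2 and sum −1 are 1 and −2.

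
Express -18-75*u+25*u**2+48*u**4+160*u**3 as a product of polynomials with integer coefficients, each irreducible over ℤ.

(3*u-2)*(4*u+1)*(4*u+3)*(u+3)

By the rational root theorem, u = -3 is a root, giving the factor (u+3) and quotient 48*u**3+16*u**2-23*u-6.
Next, u = 2/3 is a root, so (3*u-2) divides it; the quotient is 16*u**2+16*u+3.
The remaining quadratic factors as (4*u+1)(4*u+3).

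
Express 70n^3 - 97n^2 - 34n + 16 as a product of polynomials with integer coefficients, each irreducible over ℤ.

(2n + 1)(5n - 8)(7n - 2)

Testing divisors of the constant over divisors of the leading coefficient, n = 2/7 is a root, giving the factor (7n - 2) and quotient 10n^2 - 11n - 8.
The remaining quadratic factors as (5n - 8)(2n + 1).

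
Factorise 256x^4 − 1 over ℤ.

Difference of squares twice: with A = 4x and B = 1, A⁴ − B⁴ = (A² − B²)(A² + B²), and A² − B² factors again.

(4x + 1)(4x − 1)(16x^2 + 1)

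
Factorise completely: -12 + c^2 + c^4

Substitute u = c^2 to get a quadratic in u, then factor.
c^2 + 4 is irreducible over ℤ (sum of squares).
c^2 - 3 is irreducible over ℤ (3 is not a perfect square).

(c^2 + 4)(c^2 - 3)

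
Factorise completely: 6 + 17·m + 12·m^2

(3·m + 2)·(4·m + 3)

Need a pair with product 12·6 = 72 and sum 17: that's 8 and 9.
Split the middle term: 12·m^2 + 8·m + 9·m + 6 = 4·m·(3·m + 2) + 3·(3·m + 2).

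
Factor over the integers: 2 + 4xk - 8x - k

(4x - 1)(k - 2)

Group as (4xk - 8x) + (-k + 2) = 4x(k - 2) - (k - 2).
Both groups share the factor (k - 2).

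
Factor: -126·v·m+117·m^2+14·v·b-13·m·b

-(14·v-13·m)·(9·m-b)

Group: -9·m·(14·v-13·m) + b·(14·v-13·m); both groups contain (14·v-13·m).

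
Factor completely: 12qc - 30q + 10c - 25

(2c - 5)(6q + 5)

Group as (12qc - 30q) + (10c - 25) = 6q(2c - 5) + 5(2c - 5).
Both groups share the factor (2c - 5).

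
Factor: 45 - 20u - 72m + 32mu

(4u - 9)(8m - 5)

Group as (32mu - 72m) + (-20u + 45) = 8m(4u - 9) - 5(4u - 9).
Both groups share the factor (4u - 9).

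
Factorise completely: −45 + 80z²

5(4z + 3)(4z − 3)

Pull out the common factor 5; 16z² − 9 is a difference of squares.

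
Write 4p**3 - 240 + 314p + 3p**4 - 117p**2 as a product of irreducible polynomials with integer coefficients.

By the rational root theorem, p = 5/3 is a root, giving the factor (3p - 5) and quotient p**3 + 3p**2 - 34p + 48.
Continuing, p = 2 is a root, so (p - 2) divides it; the quotient is p**2 + 5p - 24.
The remaining quadratic factors as (p + 8)(p - 3).

(3p - 5)(p + 8)(p - 2)(p - 3)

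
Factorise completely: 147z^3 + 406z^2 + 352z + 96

Among the possible rational roots, z = -4/7 is a root, so (7z + 4) is a factor; dividing leaves 21z^2 + 46z + 24.
The remaining quadratic factors as (7z + 6)(3z + 4).

(3z + 4)(7z + 4)(7z + 6)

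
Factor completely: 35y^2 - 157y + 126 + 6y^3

By the rational root theorem, y = 2 is a root, giving the factor (y - 2) and quotient 6y^2 + 47y - 63.
The remaining quadratic factors as (6y - 7)(y + 9).

(6y - 7)(y + 9)(y - 2)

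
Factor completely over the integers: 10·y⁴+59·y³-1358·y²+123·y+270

(2·y-1)·(5·y+2)·(y+15)·(y-9)

Trying the rational-root candidates, y = 9 is a root, giving the factor (y-9) and quotient 10·y³+149·y²-17·y-30.
Next, y = -2/5 is a root, so (5·y+2) is a factor; dividing leaves 2·y²+29·y-15.
The remaining quadratic factors as (y+15)(2·y-1).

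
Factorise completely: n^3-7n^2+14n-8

By the rational root theorem, n = 2 is a root, so (n-2) is a factor; dividing leaves n^2-5n+4.
The remaining quadratic factors as (n-1)(n-4).

(n-1)(n-2)(n-4)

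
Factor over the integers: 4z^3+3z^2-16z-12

(4z+3)(z+2)(z-2)

Trying the rational-root candidates, z = -2 is a root, so (z+2) divides it; the quotient is 4z^2-5z-6.
The remaining quadratic factors as (z-2)(4z+3).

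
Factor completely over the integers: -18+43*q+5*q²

(5*q-2)*(q+9)

Need a pair with product 5·(-18) = -90 and sum 43: that's -2 and 45.
Split the middle term: 5*q²-2*q + 45*q-18 = q*(5*q-2) + 9*(5*q-2).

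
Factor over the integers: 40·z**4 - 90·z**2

10·z**2·(2·z + 3)·(2·z - 3)

Factor out 10·z**2, leaving 4·z**2 - 9, which is a difference of two squares.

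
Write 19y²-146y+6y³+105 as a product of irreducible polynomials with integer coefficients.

Trying the rational-root candidates, y = 3 is a root, giving the factor (y-3) and quotient 6y²+37y-35.
The remaining quadratic factors as (y+7)(6y-5).

(6y-5)(y+7)(y-3)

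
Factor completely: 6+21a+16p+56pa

(7a+2)(8p+3)

Group as (56pa+16p) + (21a+6) = 8p(7a+2) + 3(7a+2).
Both groups share the factor (7a+2).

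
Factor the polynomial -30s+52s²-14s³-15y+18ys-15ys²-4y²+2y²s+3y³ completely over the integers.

Group: y(3y²-ys+5y-14s²+10s) + (s-3)(3y²-ys+5y-14s²+10s); both groups contain (3y²-ys+5y-14s²+10s), so (y+s-3) is a factor with cofactor 3y²-ys+5y-14s²+10s.
The cofactor groups again: 3y²-ys+5y-14s²+10s = y(3y-7s+5) + 2s(3y-7s+5); both groups contain (3y-7s+5), giving (y+2s)(3y-7s+5).

(3y-7s+5)(y+2s)(y+s-3)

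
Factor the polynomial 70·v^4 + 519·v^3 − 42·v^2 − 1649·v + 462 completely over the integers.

Trying the rational-root candidates, v = 2/7 is a root, so (7·v − 2) is a factor; dividing leaves 10·v^3 + 77·v^2 + 16·v − 231.
Next, v = −11/5 is a root, giving the factor (5·v + 11) and quotient 2·v^2 + 11·v − 21.
The remaining quadratic factors as (2·v − 3)(v + 7).

(2·v − 3)·(5·v + 11)·(7·v − 2)·(v + 7)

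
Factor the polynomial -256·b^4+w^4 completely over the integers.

(w-4·b)·(w+4·b)·(w^2+16·b^2)

Difference of squares twice: with A = w and B = 4·b, A⁴ − B⁴ = (A² − B²)(A² + B²), and A² − B² factors again.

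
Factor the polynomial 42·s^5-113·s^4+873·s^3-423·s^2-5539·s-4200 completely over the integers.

(6·s+7)·(7·s+8)·(s-3)·(s^2-2·s+25)

Among the possible rational roots, s = -7/6 is a root, so (6·s+7) is a factor; dividing leaves 7·s^4-27·s^3+177·s^2-277·s-600.
Continuing, s = 3 is a root, so (s-3) divides it; the quotient is 7·s^3-6·s^2+159·s+200.
Continuing, s = -8/7 is a root, so (7·s+8) divides it; the quotient is s^2-2·s+25.
The quadratic s^2-2·s+25 has discriminant -96 < 0 and is irreducible over ℤ.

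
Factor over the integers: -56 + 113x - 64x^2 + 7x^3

By the rational root theorem, x = 7 is a root, so (x - 7) divides it; the quotient is 7x^2 - 15x + 8.
The remaining quadratic factors as (x - 1)(7x - 8).

(7x - 8)(x - 1)(x - 7)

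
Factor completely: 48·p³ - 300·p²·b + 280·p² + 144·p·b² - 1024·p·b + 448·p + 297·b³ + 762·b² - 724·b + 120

Group: 2·p·(24·p² - 18·p·b + 68·p - 27·b² - 84·b + 20) + (-11·b + 6)·(24·p² - 18·p·b + 68·p - 27·b² - 84·b + 20); both groups contain (24·p² - 18·p·b + 68·p - 27·b² - 84·b + 20), so (2·p - 11·b + 6) is a factor with cofactor 24·p² - 18·p·b + 68·p - 27·b² - 84·b + 20.
The cofactor groups again: 24·p² - 18·p·b + 68·p - 27·b² - 84·b + 20 = 4·p·(6·p - 9·b + 2) + (3·b + 10)·(6·p - 9·b + 2); both groups contain (6·p - 9·b + 2), giving (4·p + 3·b + 10)·(6·p - 9·b + 2).

(2·p - 11·b + 6)·(6·p - 9·b + 2)·(4·p + 3·b + 10)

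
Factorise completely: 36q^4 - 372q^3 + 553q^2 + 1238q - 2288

(6q + 11)(6q - 13)(q - 2)(q - 8)

Testing divisors of the constant over divisors of the leading coefficient, q = 8 is a root, so (q - 8) divides it; the quotient is 36q^3 - 84q^2 - 119q + 286.
Then q = -11/6 is a root, giving the factor (6q + 11) and quotient 6q^2 - 25q + 26.
The remaining quadratic factors as (q - 2)(6q - 13).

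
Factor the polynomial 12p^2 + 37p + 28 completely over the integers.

(3p + 4)(4p + 7)

Need a pair with product 12·28 = 336 and sum 37: that's 16 and 21.
Split the middle term: 12p^2 + 16p + 21p + 28 = 4p(3p + 4) + 7(3p + 4).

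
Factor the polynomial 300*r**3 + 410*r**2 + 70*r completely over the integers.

Pull out the common factor 10*r, then factor the remaining trinomial.

10*r*(5*r + 1)*(6*r + 7)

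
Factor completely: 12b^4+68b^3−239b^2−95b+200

Among the possible rational roots, b = 5/2 is a root, so (2b−5) divides it; the quotient is 6b^3+49b^2+3b−40.
Then b = −8 is a root, so (b+8) divides it; the quotient is 6b^2+b−5.
The remaining quadratic factors as (6b−5)(b+1).

(2b−5)(6b−5)(b+1)(b+8)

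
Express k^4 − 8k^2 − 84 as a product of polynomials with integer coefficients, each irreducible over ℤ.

Substitute u = k^2 to get a quadratic in u, then factor.
k^2 − 14 is irreducible over ℤ (14 is not a perfect square).
k^2 + 6 is irreducible over ℤ (always positive, so no real roots).

(k^2 + 6)(k^2 − 14)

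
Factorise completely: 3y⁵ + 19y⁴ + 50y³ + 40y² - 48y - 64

(3y + 4)(y + 2)(y - 1)(y² + 4y + 8)

Among the possible rational roots, y = -2 is a root, so (y + 2) is a factor; dividing leaves 3y⁴ + 13y³ + 24y² - 8y - 32.
Next, y = 1 is a root, so (y - 1) divides it; the quotient is 3y³ + 16y² + 40y + 32.
Then y = -4/3 is a root, so (3y + 4) divides it; the quotient is y² + 4y + 8.
The quadratic y² + 4y + 8 has discriminant -16 < 0 and is irreducible over ℤ.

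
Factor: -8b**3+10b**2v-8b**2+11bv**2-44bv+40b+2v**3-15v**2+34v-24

Group: b(-8b**2-6bv+16b-v**2+6v-8) + (-2v+3)(-8b**2-6bv+16b-v**2+6v-8); both groups contain (-8b**2-6bv+16b-v**2+6v-8), so (b-2v+3) is a factor with cofactor -8b**2-6bv+16b-v**2+6v-8.
The cofactor groups again: -8b**2-6bv+16b-v**2+6v-8 = -4b(2b+v-2) + (-v+4)(2b+v-2); both groups contain (2b+v-2), giving -(4b+v-4)(2b+v-2).

-(2b+v-2)(4b+v-4)(b-2v+3)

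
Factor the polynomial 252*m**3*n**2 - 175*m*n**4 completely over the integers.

Factor out 7*m*n**2, leaving 36*m**2 - 25*n**2, which is a difference of two squares.

7*m*n**2*(6*m + 5*n)*(6*m - 5*n)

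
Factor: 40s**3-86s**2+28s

2s(4s-7)(5s-2)

Pull out the common factor 2s, then factor the remaining trinomial.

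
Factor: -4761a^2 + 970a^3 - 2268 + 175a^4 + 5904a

By the rational root theorem, a = 6/5 is a root, so (5a - 6) is a factor; dividing leaves 35a^3 + 236a^2 - 669a + 378.
Next, a = 6/7 is a root, so (7a - 6) divides it; the quotient is 5a^2 + 38a - 63.
The remaining quadratic factors as (5a - 7)(a + 9).

(5a - 6)(5a - 7)(7a - 6)(a + 9)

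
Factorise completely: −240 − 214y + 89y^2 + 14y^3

(2y − 5)(7y + 6)(y + 8)

Trying the rational-root candidates, y = −8 is a root, so (y + 8) divides it; the quotient is 14y^2 − 23y − 30.
The remaining quadratic factors as (2y − 5)(7y + 6).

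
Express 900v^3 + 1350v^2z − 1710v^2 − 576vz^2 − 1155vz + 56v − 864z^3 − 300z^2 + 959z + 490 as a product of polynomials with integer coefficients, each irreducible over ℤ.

(10v − 8z − 7)(15v + 12z + 7)(6v + 9z − 10)

Group: 6v(150v^2 − 35v − 96z^2 − 140z − 49) + (9z − 10)(150v^2 − 35v − 96z^2 − 140z − 49); both groups contain (150v^2 − 35v − 96z^2 − 140z − 49), so (6v + 9z − 10) is a factor with cofactor 150v^2 − 35v − 96z^2 − 140z − 49.
The cofactor groups again: 150v^2 − 35v − 96z^2 − 140z − 49 = 15v(10v − 8z − 7) + (12z + 7)(10v − 8z − 7); both groups contain (10v − 8z − 7), giving (15v + 12z + 7)(10v − 8z − 7).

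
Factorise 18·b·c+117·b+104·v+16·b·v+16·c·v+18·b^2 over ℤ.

Group: 2·b·(9·b+8·v) + (2·c+13)·(9·b+8·v); both groups contain (9·b+8·v).

(2·b+2·c+13)·(9·b+8·v)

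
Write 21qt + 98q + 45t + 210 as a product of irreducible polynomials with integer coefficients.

Group as (21qt + 98q) + (45t + 210) = 7q(3t + 14) + 15(3t + 14).
Both groups share the factor (3t + 14).

(3t + 14)(7q + 15)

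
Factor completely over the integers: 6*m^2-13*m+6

Need a pair with product 6·6 = 36 and sum -13: that's -4 and -9.
Split the middle term: 6*m^2-4*m - 9*m+6 = 2*m*(3*m-2) - 3*(3*m-2).

(2*m-3)*(3*m-2)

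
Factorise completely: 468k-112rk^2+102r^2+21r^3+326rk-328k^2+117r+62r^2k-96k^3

(7r-12k+13)(3r+2k+9)(r+4k)

Group: 7r(3r^2+14rk+9r+8k^2+36k) + (-12k+13)(3r^2+14rk+9r+8k^2+36k); both groups contain (3r^2+14rk+9r+8k^2+36k), so (7r-12k+13) is a factor with cofactor 3r^2+14rk+9r+8k^2+36k.
The cofactor groups again: 3r^2+14rk+9r+8k^2+36k = 3r(r+4k) + (2k+9)(r+4k); both groups contain (r+4k), giving (3r+2k+9)(r+4k).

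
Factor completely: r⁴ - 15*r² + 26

(r² - 13)*(r² - 2)

Substitute u = r² to get a quadratic in u, then factor.
r² - 13 is irreducible over ℤ (13 is not a perfect square).
r² - 2 is irreducible over ℤ (2 is not a perfect square).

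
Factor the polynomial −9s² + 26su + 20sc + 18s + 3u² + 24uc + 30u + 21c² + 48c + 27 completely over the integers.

−(s − 3u − 3c − 3)(9s + u + 7c + 9)

Group: −9s(s − 3u − 3c − 3) + (−u − 7c − 9)(s − 3u − 3c − 3); both groups contain (s − 3u − 3c − 3).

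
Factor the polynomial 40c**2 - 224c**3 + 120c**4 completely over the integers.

Pull out the common factor 8c**2, then factor the remaining trinomial.

8c**2(3c - 5)(5c - 1)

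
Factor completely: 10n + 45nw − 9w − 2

(5n − 1)(9w + 2)

Group as (45nw + 10n) + (−9w − 2) = 5n(9w + 2) − (9w + 2).
Both groups share the factor (9w + 2).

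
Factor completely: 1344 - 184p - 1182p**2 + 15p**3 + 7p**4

(7p + 8)(p + 14)(p - 1)(p - 12)

Among the possible rational roots, p = -14 is a root, so (p + 14) divides it; the quotient is 7p**3 - 83p**2 - 20p + 96.
Then p = -8/7 is a root, giving the factor (7p + 8) and quotient p**2 - 13p + 12.
The remaining quadratic factors as (p - 1)(p - 12).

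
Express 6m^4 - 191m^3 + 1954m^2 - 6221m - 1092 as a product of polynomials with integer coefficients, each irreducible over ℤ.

Testing divisors of the constant over divisors of the leading coefficient, m = 12 is a root, so (m - 12) is a factor; dividing leaves 6m^3 - 119m^2 + 526m + 91.
Then m = 7 is a root, so (m - 7) divides it; the quotient is 6m^2 - 77m - 13.
The remaining quadratic factors as (6m + 1)(m - 13).

(6m + 1)(m - 12)(m - 13)(m - 7)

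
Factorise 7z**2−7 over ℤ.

Every term has a factor of 7. Then z**2−1 = (z)² − (1)².

7(z+1)(z−1)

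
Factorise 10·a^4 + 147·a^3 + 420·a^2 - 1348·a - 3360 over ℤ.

(2·a + 15)·(5·a - 14)·(a + 2)·(a + 8)

Trying the rational-root candidates, a = -15/2 is a root, so (2·a + 15) divides it; the quotient is 5·a^3 + 36·a^2 - 60·a - 224.
Next, a = -2 is a root, giving the factor (a + 2) and quotient 5·a^2 + 26·a - 112.
The remaining quadratic factors as (a + 8)(5·a - 14).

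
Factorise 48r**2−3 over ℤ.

Pull out the common factor 3; 16r**2−1 is a difference of squares.

3(4r+1)(4r−1)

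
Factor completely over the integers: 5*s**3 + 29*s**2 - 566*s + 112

(5*s - 1)*(s + 14)*(s - 8)

Testing divisors of the constant over divisors of the leading coefficient, s = -14 is a root, so (s + 14) is a factor; dividing leaves 5*s**2 - 41*s + 8.
The remaining quadratic factors as (5*s - 1)(s - 8).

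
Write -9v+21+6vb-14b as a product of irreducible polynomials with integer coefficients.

(2b-3)(3v-7)

Group as (6vb-9v) + (-14b+21) = 3v(2b-3) - 7(2b-3).
Both groups share the factor (2b-3).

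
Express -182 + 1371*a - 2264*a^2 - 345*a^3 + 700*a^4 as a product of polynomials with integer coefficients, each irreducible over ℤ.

(4*a - 7)*(5*a - 1)*(5*a - 2)*(7*a + 13)

Among the possible rational roots, a = -13/7 is a root, giving the factor (7*a + 13) and quotient 100*a^3 - 235*a^2 + 113*a - 14.
Then a = 7/4 is a root, so (4*a - 7) divides it; the quotient is 25*a^2 - 15*a + 2.
The remaining quadratic factors as (5*a - 1)(5*a - 2).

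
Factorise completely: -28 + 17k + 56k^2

Need a pair with product 56·(-28) = -1568 and sum 17: that's 49 and -32.
Split the middle term: 56k^2 + 49k - 32k - 28 = 7k(8k + 7) - 4(8k + 7).

(7k - 4)(8k + 7)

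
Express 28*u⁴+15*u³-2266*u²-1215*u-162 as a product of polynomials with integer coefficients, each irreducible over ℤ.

(4*u+1)*(7*u+2)*(u+9)*(u-9)

Trying the rational-root candidates, u = -2/7 is a root, giving the factor (7*u+2) and quotient 4*u³+u²-324*u-81.
Then u = -1/4 is a root, giving the factor (4*u+1) and quotient u²-81.
The remaining quadratic factors as (u+9)(u-9).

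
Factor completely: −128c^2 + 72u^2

Factor out 8, leaving 9u^2 − 16c^2, which is a difference of two squares.

8(3u − 4c)(3u + 4c)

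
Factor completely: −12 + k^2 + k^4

Substitute u = k^2 to get a quadratic in u, then factor.
k^2 − 3 is irreducible over ℤ (3 is not a perfect square).
k^2 + 4 is irreducible over ℤ (sum of squares).

(k^2 + 4)*(k^2 − 3)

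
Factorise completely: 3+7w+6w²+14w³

Group as (14w³+7w) + (6w²+3) = 7w(2w²+1) + 3(2w²+1).
Both groups share the factor (2w²+1).

(7w+3)(2w²+1)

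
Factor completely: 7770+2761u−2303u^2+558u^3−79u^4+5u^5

(5u+6)(u−5)(u−7)(u^2−5u+37)

By the rational root theorem, u = 7 is a root, so (u−7) is a factor; dividing leaves 5u^4−44u^3+250u^2−553u−1110.
Then u = 5 is a root, so (u−5) is a factor; dividing leaves 5u^3−19u^2+155u+222.
Continuing, u = −6/5 is a root, so (5u+6) is a factor; dividing leaves u^2−5u+37.
The quadratic u^2−5u+37 has discriminant −123 < 0 and is irreducible over ℤ.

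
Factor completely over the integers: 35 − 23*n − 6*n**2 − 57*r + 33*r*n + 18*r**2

Group: 3*r*(6*r − n − 5) + (6*n − 7)*(6*r − n − 5); both groups contain (6*r − n − 5).

(6*r − n − 5)*(3*r + 6*n − 7)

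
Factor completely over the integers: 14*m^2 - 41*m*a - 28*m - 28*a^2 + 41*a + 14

Group: 2*m*(7*m + 4*a - 7) + (-7*a - 2)*(7*m + 4*a - 7); both groups contain (7*m + 4*a - 7).

(2*m - 7*a - 2)*(7*m + 4*a - 7)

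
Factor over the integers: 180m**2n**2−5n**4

5n**2(6m+n)(6m−n)

Every term has a factor of 5n**2. Then 36m**2−n**2 = (6m)² − (n)².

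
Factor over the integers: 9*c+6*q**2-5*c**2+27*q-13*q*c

Group: 2*q*(3*q+c) + (-5*c+9)*(3*q+c); both groups contain (3*q+c).

(2*q-5*c+9)*(3*q+c)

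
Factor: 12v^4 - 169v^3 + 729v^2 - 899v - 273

Trying the rational-root candidates, v = 7 is a root, giving the factor (v - 7) and quotient 12v^3 - 85v^2 + 134v + 39.
Continuing, v = 3 is a root, so (v - 3) is a factor; dividing leaves 12v^2 - 49v - 13.
The remaining quadratic factors as (3v - 13)(4v + 1).

(3v - 13)(4v + 1)(v - 3)(v - 7)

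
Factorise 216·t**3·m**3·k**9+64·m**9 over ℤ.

8·m**3·(3·t·k**3+2·m**2)·(9·t**2·k**6-6·t·m**2·k**3+4·m**4)

Pull out the common factor 8·m**3, leaving 27·t**3·k**9+8·m**6.
Recognize a sum of cubes with the parts 3·t·k**3 and 2·m**2.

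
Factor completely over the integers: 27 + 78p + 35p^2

(5p + 9)(7p + 3)

Need a pair with product 35·27 = 945 and sum 78: that's 15 and 63.
Split the middle term: 35p^2 + 15p + 63p + 27 = 5p(7p + 3) + 9(7p + 3).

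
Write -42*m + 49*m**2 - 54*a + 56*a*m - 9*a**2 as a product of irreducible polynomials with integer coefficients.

Group: -9*a*(a - 7*m + 6) - 7*m*(a - 7*m + 6); both groups contain (a - 7*m + 6).

-(9*a + 7*m)*(a - 7*m + 6)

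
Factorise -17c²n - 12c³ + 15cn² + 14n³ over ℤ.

Group: 3c(-4c² - 3cn + 7n²) + 2n(-4c² - 3cn + 7n²); both groups contain (-4c² - 3cn + 7n²), so (3c + 2n) is a factor with cofactor -4c² - 3cn + 7n².
The cofactor groups again: -4c² - 3cn + 7n² = -4c(c - n) - 7n(c - n); both groups contain (c - n), giving -(4c + 7n)(c - n).

-(3c + 2n)(4c + 7n)(c - n)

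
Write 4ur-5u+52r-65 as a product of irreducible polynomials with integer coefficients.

Group as (4ur-5u) + (52r-65) = u(4r-5) + 13(4r-5).
Both groups share the factor (4r-5).

(4r-5)(u+13)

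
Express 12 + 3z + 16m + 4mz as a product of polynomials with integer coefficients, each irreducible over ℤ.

(4m + 3)(z + 4)

Group as (4mz + 16m) + (3z + 12) = 4m(z + 4) + 3(z + 4).
Both groups share the factor (z + 4).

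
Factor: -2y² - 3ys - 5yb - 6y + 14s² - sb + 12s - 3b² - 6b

-(2y + 7s + 3b + 6)(y - 2s + b)

Group: -2y(y - 2s + b) + (-7s - 3b - 6)(y - 2s + b); both groups contain (y - 2s + b).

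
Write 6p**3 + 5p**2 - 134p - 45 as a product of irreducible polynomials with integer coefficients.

Trying the rational-root candidates, p = -1/3 is a root, so (3p + 1) is a factor; dividing leaves 2p**2 + p - 45.
The remaining quadratic factors as (2p - 9)(p + 5).

(2p - 9)(3p + 1)(p + 5)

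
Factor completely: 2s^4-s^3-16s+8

(2s-1)(s-2)(s^2+2s+4)

Group as (2s^4-16s) + (-s^3+8) = 2s(s^3-8) - (s^3-8).
Both groups share the factor (s^3-8).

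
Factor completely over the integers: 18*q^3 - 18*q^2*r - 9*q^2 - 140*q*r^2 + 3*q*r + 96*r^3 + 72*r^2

(3*q + 8*r)*(6*q - 4*r - 3)*(q - 3*r)

Group: 6*q*(3*q^2 - q*r - 24*r^2) + (-4*r - 3)*(3*q^2 - q*r - 24*r^2); both groups contain (3*q^2 - q*r - 24*r^2), so (6*q - 4*r - 3) is a factor with cofactor 3*q^2 - q*r - 24*r^2.
The cofactor groups again: 3*q^2 - q*r - 24*r^2 = 3*q*(q - 3*r) + 8*r*(q - 3*r); both groups contain (q - 3*r), giving (3*q + 8*r)*(q - 3*r).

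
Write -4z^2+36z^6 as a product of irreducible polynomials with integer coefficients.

Factor out 4z^2 first: what remains is 9z^4-1.
Recognize a difference of squares with the parts 3z^2 and 1.

4z^2(3z^2+1)(3z^2-1)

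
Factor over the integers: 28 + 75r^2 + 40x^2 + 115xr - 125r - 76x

(8x + 15r - 4)(5x + 5r - 7)

Group: 5x(8x + 15r - 4) + (5r - 7)(8x + 15r - 4); both groups contain (8x + 15r - 4).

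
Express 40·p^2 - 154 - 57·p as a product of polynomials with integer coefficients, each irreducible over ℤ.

Need a pair with product 40·(-154) = -6160 and sum -57: that's -112 and 55.
Split the middle term: 40·p^2 - 112·p + 55·p - 154 = 8·p·(5·p - 14) + 11·(5·p - 14).

(5·p - 14)·(8·p + 11)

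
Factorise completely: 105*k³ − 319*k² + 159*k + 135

Among the possible rational roots, k = 9/5 is a root, so (5*k − 9) divides it; the quotient is 21*k² − 26*k − 15.
The remaining quadratic factors as (3*k − 5)(7*k + 3).

(3*k − 5)*(5*k − 9)*(7*k + 3)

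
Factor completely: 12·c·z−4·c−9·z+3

(3·z−1)·(4·c−3)

Group as (12·c·z−4·c) + (−9·z+3) = 4·c·(3·z−1) − 3·(3·z−1).
Both groups share the factor (3·z−1).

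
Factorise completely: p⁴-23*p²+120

Substitute u = p² to get a quadratic in u, then factor.
p²-15 is irreducible over ℤ (15 is not a perfect square).
p²-8 is irreducible over ℤ (8 is not a perfect square).

(p²-15)*(p²-8)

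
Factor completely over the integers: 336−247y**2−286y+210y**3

(5y−6)(6y+7)(7y−8)

Among the possible rational roots, y = −7/6 is a root, giving the factor (6y+7) and quotient 35y**2−82y+48.
The remaining quadratic factors as (7y−8)(5y−6).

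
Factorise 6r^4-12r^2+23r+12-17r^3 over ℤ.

(2r+1)(3r-4)(r+1)(r-3)

Testing divisors of the constant over divisors of the leading coefficient, r = -1/2 is a root, so (2r+1) divides it; the quotient is 3r^3-10r^2-r+12.
Then r = 3 is a root, so (r-3) is a factor; dividing leaves 3r^2-r-4.
The remaining quadratic factors as (3r-4)(r+1).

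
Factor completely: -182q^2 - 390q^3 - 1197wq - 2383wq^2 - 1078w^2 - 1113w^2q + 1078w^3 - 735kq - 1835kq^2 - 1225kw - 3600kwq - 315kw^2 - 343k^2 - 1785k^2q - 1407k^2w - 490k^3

Group: 7k(-70k^2 - 61kw - 125kq - 49k + 77w^2 - 151wq - 77w - 30q^2 - 14q) + (14w + 13q)(-70k^2 - 61kw - 125kq - 49k + 77w^2 - 151wq - 77w - 30q^2 - 14q); both groups contain (-70k^2 - 61kw - 125kq - 49k + 77w^2 - 151wq - 77w - 30q^2 - 14q), so (7k + 14w + 13q) is a factor with cofactor -70k^2 - 61kw - 125kq - 49k + 77w^2 - 151wq - 77w - 30q^2 - 14q.
The cofactor groups again: -70k^2 - 61kw - 125kq - 49k + 77w^2 - 151wq - 77w - 30q^2 - 14q = -10k(7k + 11w + 2q) + (7w - 15q - 7)(7k + 11w + 2q); both groups contain (7k + 11w + 2q), giving -(10k - 7w + 15q + 7)(7k + 11w + 2q).

-(10k - 7w + 15q + 7)(7k + 14w + 13q)(7k + 11w + 2q)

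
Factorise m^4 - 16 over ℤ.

Substitute u = m^2 to get a quadratic in u, then factor.
m^2 + 4 is irreducible over ℤ (sum of squares).
m^2 - 4 is a difference of squares.

(m + 2)·(m - 2)·(m^2 + 4)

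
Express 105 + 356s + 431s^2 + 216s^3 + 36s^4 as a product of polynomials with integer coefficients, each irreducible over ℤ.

(6s + 5)(6s + 7)(s + 1)(s + 3)

Testing divisors of the constant over divisors of the leading coefficient, s = -1 is a root, so (s + 1) divides it; the quotient is 36s^3 + 180s^2 + 251s + 105.
Next, s = -3 is a root, so (s + 3) is a factor; dividing leaves 36s^2 + 72s + 35.
The remaining quadratic factors as (6s + 7)(6s + 5).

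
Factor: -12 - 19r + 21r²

(3r - 4)(7r + 3)

Need a pair with product 21·(-12) = -252 and sum -19: that's 9 and -28.
Split the middle term: 21r² + 9r - 28r - 12 = 3r(7r + 3) - 4(7r + 3).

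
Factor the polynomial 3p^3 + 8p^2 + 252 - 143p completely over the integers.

Trying the rational-root candidates, p = 4 is a root, giving the factor (p - 4) and quotient 3p^2 + 20p - 63.
The remaining quadratic factors as (p + 9)(3p - 7).

(3p - 7)(p + 9)(p - 4)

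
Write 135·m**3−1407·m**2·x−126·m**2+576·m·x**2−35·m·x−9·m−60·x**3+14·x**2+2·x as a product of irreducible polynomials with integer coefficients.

Group: 9·m·(15·m**2−153·m·x−14·m+30·x**2−7·x−1) − 2·x·(15·m**2−153·m·x−14·m+30·x**2−7·x−1); both groups contain (15·m**2−153·m·x−14·m+30·x**2−7·x−1), so (9·m−2·x) is a factor with cofactor 15·m**2−153·m·x−14·m+30·x**2−7·x−1.
The cofactor groups again: 15·m**2−153·m·x−14·m+30·x**2−7·x−1 = m·(15·m−3·x+1) + (−10·x−1)·(15·m−3·x+1); both groups contain (15·m−3·x+1), giving (m−10·x−1)·(15·m−3·x+1).

(15·m−3·x+1)·(9·m−2·x)·(m−10·x−1)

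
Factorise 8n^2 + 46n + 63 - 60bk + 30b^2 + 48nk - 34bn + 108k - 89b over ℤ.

(5b - 4n - 9)(6b - 2n - 12k - 7)

Group: 6b(5b - 4n - 9) + (-2n - 12k - 7)(5b - 4n - 9); both groups contain (5b - 4n - 9).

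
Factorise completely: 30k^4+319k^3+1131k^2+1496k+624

(2k+3)(3k+13)(5k+4)(k+4)

Among the possible rational roots, k = -4 is a root, so (k+4) divides it; the quotient is 30k^3+199k^2+335k+156.
Then k = -13/3 is a root, giving the factor (3k+13) and quotient 10k^2+23k+12.
The remaining quadratic factors as (5k+4)(2k+3).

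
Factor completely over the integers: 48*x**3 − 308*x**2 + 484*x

4*x*(3*x − 11)*(4*x − 11)

Pull out the common factor 4*x, then factor the remaining trinomial.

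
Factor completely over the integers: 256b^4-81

(4b+3)(4b-3)(16b^2+9)

Write as (16b^2)² − (9)², then factor 16b^2-9 once more.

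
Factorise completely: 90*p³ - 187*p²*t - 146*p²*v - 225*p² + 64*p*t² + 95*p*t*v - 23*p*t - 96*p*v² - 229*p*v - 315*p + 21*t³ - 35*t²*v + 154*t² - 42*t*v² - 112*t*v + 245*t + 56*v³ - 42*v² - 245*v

(2*p - 3*t - 4*v - 7)*(5*p + t - 2*v + 5)*(9*p - 7*t + 7*v)

Group: 5*p*(18*p² - 41*p*t - 22*p*v - 63*p + 21*t² + 7*t*v + 49*t - 28*v² - 49*v) + (t - 2*v + 5)*(18*p² - 41*p*t - 22*p*v - 63*p + 21*t² + 7*t*v + 49*t - 28*v² - 49*v); both groups contain (18*p² - 41*p*t - 22*p*v - 63*p + 21*t² + 7*t*v + 49*t - 28*v² - 49*v), so (5*p + t - 2*v + 5) is a factor with cofactor 18*p² - 41*p*t - 22*p*v - 63*p + 21*t² + 7*t*v + 49*t - 28*v² - 49*v.
The cofactor groups again: 18*p² - 41*p*t - 22*p*v - 63*p + 21*t² + 7*t*v + 49*t - 28*v² - 49*v = 2*p*(9*p - 7*t + 7*v) + (-3*t - 4*v - 7)*(9*p - 7*t + 7*v); both groups contain (9*p - 7*t + 7*v), giving (2*p - 3*t - 4*v - 7)*(9*p - 7*t + 7*v).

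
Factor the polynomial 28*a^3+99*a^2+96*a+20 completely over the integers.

By the rational root theorem, a = -5/4 is a root, so (4*a+5) divides it; the quotient is 7*a^2+16*a+4.
The remaining quadratic factors as (a+2)(7*a+2).

(4*a+5)*(7*a+2)*(a+2)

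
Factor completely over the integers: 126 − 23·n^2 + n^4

Substitute u = n^2 to get a quadratic in u, then factor.
n^2 − 9 is a difference of squares.
n^2 − 14 is irreducible over ℤ (14 is not a perfect square).

(n + 3)·(n − 3)·(n^2 − 14)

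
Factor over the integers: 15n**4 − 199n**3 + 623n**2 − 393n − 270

Trying the rational-root candidates, n = 9 is a root, giving the factor (n − 9) and quotient 15n**3 − 64n**2 + 47n + 30.
Continuing, n = 5/3 is a root, giving the factor (3n − 5) and quotient 5n**2 − 13n − 6.
The remaining quadratic factors as (5n + 2)(n − 3).

(3n − 5)(5n + 2)(n − 3)(n − 9)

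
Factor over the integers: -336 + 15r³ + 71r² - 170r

Trying the rational-root candidates, r = -6 is a root, so (r + 6) divides it; the quotient is 15r² - 19r - 56.
The remaining quadratic factors as (3r - 8)(5r + 7).

(3r - 8)(5r + 7)(r + 6)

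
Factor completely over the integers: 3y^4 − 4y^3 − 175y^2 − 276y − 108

By the rational root theorem, y = −6 is a root, so (y + 6) is a factor; dividing leaves 3y^3 − 22y^2 − 43y − 18.
Then y = −1 is a root, giving the factor (y + 1) and quotient 3y^2 − 25y − 18.
The remaining quadratic factors as (3y + 2)(y − 9).

(3y + 2)(y + 1)(y + 6)(y − 9)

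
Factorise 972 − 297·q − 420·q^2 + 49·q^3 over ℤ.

Trying the rational-root candidates, q = 9 is a root, so (q − 9) is a factor; dividing leaves 49·q^2 + 21·q − 108.
The remaining quadratic factors as (7·q − 9)(7·q + 12).

(7·q + 12)·(7·q − 9)·(q − 9)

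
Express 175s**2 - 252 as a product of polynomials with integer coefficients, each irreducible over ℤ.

7(5s + 6)(5s - 6)

Every term has a factor of 7. Then 25s**2 - 36 = (5s)² − (6)².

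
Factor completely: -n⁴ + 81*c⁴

(3*c + n)*(3*c - n)*(9*c² + n²)

Difference of squares twice: with A = 3*c and B = n, A⁴ − B⁴ = (A² − B²)(A² + B²), and A² − B² factors again.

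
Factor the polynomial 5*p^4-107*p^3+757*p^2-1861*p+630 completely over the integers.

(5*p-2)*(p-5)*(p-7)*(p-9)

Trying the rational-root candidates, p = 5 is a root, giving the factor (p-5) and quotient 5*p^3-82*p^2+347*p-126.
Then p = 7 is a root, giving the factor (p-7) and quotient 5*p^2-47*p+18.
The remaining quadratic factors as (5*p-2)(p-9).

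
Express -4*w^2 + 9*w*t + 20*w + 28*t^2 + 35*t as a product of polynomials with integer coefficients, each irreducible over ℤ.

Group: -4*w*(w - 4*t - 5) - 7*t*(w - 4*t - 5); both groups contain (w - 4*t - 5).

-(w - 4*t - 5)*(4*w + 7*t)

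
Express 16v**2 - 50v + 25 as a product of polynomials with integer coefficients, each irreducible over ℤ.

Need a pair with product 16·25 = 400 and sum -50: that's -10 and -40.
Split the middle term: 16v**2 - 10v - 40v + 25 = 2v(8v - 5) - 5(8v - 5).

(2v - 5)(8v - 5)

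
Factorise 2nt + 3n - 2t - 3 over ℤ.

(2t + 3)(n - 1)

Group as (2nt + 3n) + (-2t - 3) = n(2t + 3) - (2t + 3).
Both groups share the factor (2t + 3).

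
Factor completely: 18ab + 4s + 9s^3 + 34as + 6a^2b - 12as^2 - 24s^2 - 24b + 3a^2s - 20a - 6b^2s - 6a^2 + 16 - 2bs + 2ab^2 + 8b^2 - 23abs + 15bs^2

(2b + s - 2)(3a + b - 3s - 2)(a - 3s + 4)

Group: 2b(3a^2 + ab - 12as + 10a - 3bs + 4b + 9s^2 - 6s - 8) + (s - 2)(3a^2 + ab - 12as + 10a - 3bs + 4b + 9s^2 - 6s - 8); both groups contain (3a^2 + ab - 12as + 10a - 3bs + 4b + 9s^2 - 6s - 8), so (2b + s - 2) is a factor with cofactor 3a^2 + ab - 12as + 10a - 3bs + 4b + 9s^2 - 6s - 8.
The cofactor groups again: 3a^2 + ab - 12as + 10a - 3bs + 4b + 9s^2 - 6s - 8 = 3a(a - 3s + 4) + (b - 3s - 2)(a - 3s + 4); both groups contain (a - 3s + 4), giving (3a + b - 3s - 2)(a - 3s + 4).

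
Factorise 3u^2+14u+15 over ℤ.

Need a pair with product 3·15 = 45 and sum 14: that's 5 and 9.
Split the middle term: 3u^2+5u + 9u+15 = u(3u+5) + 3(3u+5).

(3u+5)(u+3)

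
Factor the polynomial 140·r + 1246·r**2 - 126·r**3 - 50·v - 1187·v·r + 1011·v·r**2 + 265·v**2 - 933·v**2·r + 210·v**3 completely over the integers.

(5·v - 14·r)·(6·v - 9·r - 1)·(7·v - r + 10)

Group: 7·v·(30·v**2 - 129·v·r - 5·v + 126·r**2 + 14·r) + (-r + 10)·(30·v**2 - 129·v·r - 5·v + 126·r**2 + 14·r); both groups contain (30·v**2 - 129·v·r - 5·v + 126·r**2 + 14·r), so (7·v - r + 10) is a factor with cofactor 30·v**2 - 129·v·r - 5·v + 126·r**2 + 14·r.
The cofactor groups again: 30·v**2 - 129·v·r - 5·v + 126·r**2 + 14·r = 6·v·(5·v - 14·r) + (-9·r - 1)·(5·v - 14·r); both groups contain (5·v - 14·r), giving (6·v - 9·r - 1)·(5·v - 14·r).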